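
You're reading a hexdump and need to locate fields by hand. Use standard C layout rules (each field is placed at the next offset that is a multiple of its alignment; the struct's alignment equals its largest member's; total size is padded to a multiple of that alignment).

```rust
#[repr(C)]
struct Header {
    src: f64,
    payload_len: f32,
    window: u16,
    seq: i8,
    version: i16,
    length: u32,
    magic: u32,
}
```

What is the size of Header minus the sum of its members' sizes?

@0: src [8B, align 8] → 8
@8: payload_len [4B, align 4] → 12
@12: window [2B, align 2] → 14
@14: seq [1B, align 1] → 15
+1 pad (align 2)
@16: version [2B, align 2] → 18
+2 pad (align 4)
@20: length [4B, align 4] → 24
@24: magic [4B, align 4] → 28
+4 tail pad (align 8)
size 32, align 8
data bytes 25, size 32 → padding 7

7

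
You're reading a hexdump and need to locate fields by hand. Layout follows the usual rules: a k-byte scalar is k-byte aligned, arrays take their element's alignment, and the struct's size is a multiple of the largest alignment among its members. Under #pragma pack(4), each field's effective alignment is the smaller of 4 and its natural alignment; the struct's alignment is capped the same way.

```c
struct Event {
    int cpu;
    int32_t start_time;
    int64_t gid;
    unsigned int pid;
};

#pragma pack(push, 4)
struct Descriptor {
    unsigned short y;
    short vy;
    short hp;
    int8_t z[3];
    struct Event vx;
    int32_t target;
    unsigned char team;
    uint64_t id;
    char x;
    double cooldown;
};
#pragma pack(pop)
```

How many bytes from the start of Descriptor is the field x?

52

Event: 0..4  cpu  (4B, 4-aligned); 4..8  start_time  (4B, 4-aligned); 8..16  gid  (8B, 8-aligned); 16..20  pid  (4B, 4-aligned); 20..24  -- tail padding (4B); sizeof = 24, alignof = 8
0..2  y  (2B, 2-aligned)
2..4  vy  (2B, 2-aligned)
4..6  hp  (2B, 2-aligned)
6..9  z  (3B, 1-aligned)
9..12  -- padding (3B)
12..36  vx  (24B, 4-aligned)
36..40  target  (4B, 4-aligned)
40..41  team  (1B, 1-aligned)
41..44  -- padding (3B)
44..52  id  (8B, 4-aligned)
52..53  x  (1B, 1-aligned)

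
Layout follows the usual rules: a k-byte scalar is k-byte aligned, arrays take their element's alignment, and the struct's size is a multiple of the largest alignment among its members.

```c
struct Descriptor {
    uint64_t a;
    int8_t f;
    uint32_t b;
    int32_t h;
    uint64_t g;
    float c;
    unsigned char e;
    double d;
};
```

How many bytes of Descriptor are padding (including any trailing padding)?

10

@0: a [8B, align 8] → 8
@8: f [1B, align 1] → 9
+3 pad (align 4)
@12: b [4B, align 4] → 16
@16: h [4B, align 4] → 20
+4 pad (align 8)
@24: g [8B, align 8] → 32
@32: c [4B, align 4] → 36
@36: e [1B, align 1] → 37
+3 pad (align 8)
@40: d [8B, align 8] → 48
size 48, align 8
data bytes 38, size 48 → padding 10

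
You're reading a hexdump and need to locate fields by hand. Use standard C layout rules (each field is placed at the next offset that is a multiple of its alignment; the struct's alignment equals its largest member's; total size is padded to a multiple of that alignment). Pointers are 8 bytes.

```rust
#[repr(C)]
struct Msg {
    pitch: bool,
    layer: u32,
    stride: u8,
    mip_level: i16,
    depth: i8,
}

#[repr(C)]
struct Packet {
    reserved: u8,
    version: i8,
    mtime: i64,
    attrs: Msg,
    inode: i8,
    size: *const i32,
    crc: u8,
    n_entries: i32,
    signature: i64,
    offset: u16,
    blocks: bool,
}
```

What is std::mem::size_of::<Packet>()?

72 bytes

Msg: 0..1  pitch  (1B, 1-aligned); 1..4  -- padding (3B); 4..8  layer  (4B, 4-aligned); 8..9  stride  (1B, 1-aligned); 9..10  -- padding (1B); 10..12  mip_level  (2B, 2-aligned); 12..13  depth  (1B, 1-aligned); 13..16  -- tail padding (3B); sizeof = 16, alignof = 4
0..1  reserved  (1B, 1-aligned)
1..2  version  (1B, 1-aligned)
2..8  -- padding (6B)
8..16  mtime  (8B, 8-aligned)
16..32  attrs  (16B, 4-aligned)
32..33  inode  (1B, 1-aligned)
33..40  -- padding (7B)
40..48  size  (8B, 8-aligned)
48..49  crc  (1B, 1-aligned)
49..52  -- padding (3B)
52..56  n_entries  (4B, 4-aligned)
56..64  signature  (8B, 8-aligned)
64..66  offset  (2B, 2-aligned)
66..67  blocks  (1B, 1-aligned)
67..72  -- tail padding (5B)
sizeof = 72, alignof = 8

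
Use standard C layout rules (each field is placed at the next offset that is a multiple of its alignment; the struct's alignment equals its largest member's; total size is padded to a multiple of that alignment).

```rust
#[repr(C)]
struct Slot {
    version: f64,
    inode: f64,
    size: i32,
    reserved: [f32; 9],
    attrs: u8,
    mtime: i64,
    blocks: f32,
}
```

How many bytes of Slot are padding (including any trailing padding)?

11

0..8  version  (8B, 8-aligned)
8..16  inode  (8B, 8-aligned)
16..20  size  (4B, 4-aligned)
20..56  reserved  (36B, 4-aligned)
56..57  attrs  (1B, 1-aligned)
57..64  -- padding (7B)
64..72  mtime  (8B, 8-aligned)
72..76  blocks  (4B, 4-aligned)
76..80  -- tail padding (4B)
sizeof = 80, alignof = 8
data bytes 69, size 80 → padding 11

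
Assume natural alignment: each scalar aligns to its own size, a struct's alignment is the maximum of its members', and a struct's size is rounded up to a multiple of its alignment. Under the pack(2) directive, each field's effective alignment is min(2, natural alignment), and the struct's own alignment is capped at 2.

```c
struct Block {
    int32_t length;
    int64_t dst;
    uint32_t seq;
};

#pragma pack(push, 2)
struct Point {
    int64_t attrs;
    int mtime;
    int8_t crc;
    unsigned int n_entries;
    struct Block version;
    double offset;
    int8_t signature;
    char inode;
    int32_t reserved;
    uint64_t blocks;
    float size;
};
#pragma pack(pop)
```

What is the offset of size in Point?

64

Block: length at 0 (size 4, align 4) → ends 4; pad 4 to align 8 for dst; dst at 8 (size 8, align 8) → ends 16; seq at 16 (size 4, align 4) → ends 20; tail pad 4 to reach multiple of 8; total 24 bytes, alignment 8
attrs at 0 (size 8, align 2) → ends 8
mtime at 8 (size 4, align 2) → ends 12
crc at 12 (size 1, align 1) → ends 13
pad 1 to align 2 for n_entries
n_entries at 14 (size 4, align 2) → ends 18
version at 18 (size 24, align 2) → ends 42
offset at 42 (size 8, align 2) → ends 50
signature at 50 (size 1, align 1) → ends 51
inode at 51 (size 1, align 1) → ends 52
reserved at 52 (size 4, align 2) → ends 56
blocks at 56 (size 8, align 2) → ends 64
size at 64 (size 4, align 2) → ends 68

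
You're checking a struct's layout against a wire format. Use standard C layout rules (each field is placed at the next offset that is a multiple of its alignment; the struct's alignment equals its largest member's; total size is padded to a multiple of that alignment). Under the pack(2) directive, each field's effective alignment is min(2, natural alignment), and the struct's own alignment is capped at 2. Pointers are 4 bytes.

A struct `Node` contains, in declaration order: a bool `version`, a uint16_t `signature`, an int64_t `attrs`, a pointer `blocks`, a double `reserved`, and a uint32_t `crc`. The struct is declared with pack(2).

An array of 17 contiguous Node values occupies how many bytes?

@0: version [1B, align 1] → 1
+1 pad (align 2)
@2: signature [2B, align 2] → 4
@4: attrs [8B, align 2] → 12
@12: blocks [4B, align 2] → 16
@16: reserved [8B, align 2] → 24
@24: crc [4B, align 2] → 28
size 28, align 2
array of 17: 17 × 28 = 476

476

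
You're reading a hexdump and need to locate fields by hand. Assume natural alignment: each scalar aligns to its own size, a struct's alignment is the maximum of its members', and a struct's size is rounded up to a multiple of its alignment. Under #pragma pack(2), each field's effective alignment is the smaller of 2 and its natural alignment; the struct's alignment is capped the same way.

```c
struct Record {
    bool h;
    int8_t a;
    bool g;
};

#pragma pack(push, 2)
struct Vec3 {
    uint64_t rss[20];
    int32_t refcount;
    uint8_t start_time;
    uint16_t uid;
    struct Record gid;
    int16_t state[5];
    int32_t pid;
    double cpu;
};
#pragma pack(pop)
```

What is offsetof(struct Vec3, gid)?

168

Record: h at 0 (size 1, align 1) → ends 1; a at 1 (size 1, align 1) → ends 2; g at 2 (size 1, align 1) → ends 3; total 3 bytes, alignment 1
rss at 0 (size 160, align 2) → ends 160
refcount at 160 (size 4, align 2) → ends 164
start_time at 164 (size 1, align 1) → ends 165
pad 1 to align 2 for uid
uid at 166 (size 2, align 2) → ends 168
gid at 168 (size 3, align 1) → ends 171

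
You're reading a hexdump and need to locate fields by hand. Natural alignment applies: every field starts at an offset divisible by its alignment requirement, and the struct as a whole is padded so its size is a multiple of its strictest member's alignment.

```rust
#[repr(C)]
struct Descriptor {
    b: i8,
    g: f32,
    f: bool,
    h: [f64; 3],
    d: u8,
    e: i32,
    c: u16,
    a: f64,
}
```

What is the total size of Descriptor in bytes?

@0: b [1B, align 1] → 1
+3 pad (align 4)
@4: g [4B, align 4] → 8
@8: f [1B, align 1] → 9
+7 pad (align 8)
@16: h [24B, align 8] → 40
@40: d [1B, align 1] → 41
+3 pad (align 4)
@44: e [4B, align 4] → 48
@48: c [2B, align 2] → 50
+6 pad (align 8)
@56: a [8B, align 8] → 64
size 64, align 8

64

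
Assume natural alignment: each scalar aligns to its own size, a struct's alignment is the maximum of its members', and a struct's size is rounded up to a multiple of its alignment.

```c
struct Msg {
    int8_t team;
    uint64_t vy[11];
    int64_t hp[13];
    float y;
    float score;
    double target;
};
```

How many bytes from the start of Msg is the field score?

@0: team [1B, align 1] → 1
+7 pad (align 8)
@8: vy [88B, align 8] → 96
@96: hp [104B, align 8] → 200
@200: y [4B, align 4] → 204
@204: score [4B, align 4] → 208

204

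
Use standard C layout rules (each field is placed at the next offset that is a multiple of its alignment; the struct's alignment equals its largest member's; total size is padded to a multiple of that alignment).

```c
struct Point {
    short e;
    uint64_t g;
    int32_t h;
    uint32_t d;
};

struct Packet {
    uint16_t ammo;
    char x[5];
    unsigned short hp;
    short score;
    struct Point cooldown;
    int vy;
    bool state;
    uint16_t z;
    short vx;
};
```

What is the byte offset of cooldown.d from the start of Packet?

36

Point: e at 0 (size 2, align 2) → ends 2; pad 6 to align 8 for g; g at 8 (size 8, align 8) → ends 16; h at 16 (size 4, align 4) → ends 20; d at 20 (size 4, align 4) → ends 24; total 24 bytes, alignment 8
ammo at 0 (size 2, align 2) → ends 2
x at 2 (size 5, align 1) → ends 7
pad 1 to align 2 for hp
hp at 8 (size 2, align 2) → ends 10
score at 10 (size 2, align 2) → ends 12
pad 4 to align 8 for cooldown
cooldown at 16 (size 24, align 8) → ends 40
within Point: d at 20
16 + 20 = 36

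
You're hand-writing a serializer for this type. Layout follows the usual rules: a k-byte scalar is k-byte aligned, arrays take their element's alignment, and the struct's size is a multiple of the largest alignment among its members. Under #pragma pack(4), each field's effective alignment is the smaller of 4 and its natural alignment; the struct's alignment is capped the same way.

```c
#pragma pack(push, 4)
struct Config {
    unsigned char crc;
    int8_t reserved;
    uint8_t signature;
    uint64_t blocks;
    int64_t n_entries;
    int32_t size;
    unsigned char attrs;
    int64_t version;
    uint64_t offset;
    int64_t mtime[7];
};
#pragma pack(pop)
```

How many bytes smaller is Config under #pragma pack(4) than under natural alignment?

natural layout:
  crc at 0 (size 1, align 1) → ends 1
  reserved at 1 (size 1, align 1) → ends 2
  signature at 2 (size 1, align 1) → ends 3
  pad 5 to align 8 for blocks
  blocks at 8 (size 8, align 8) → ends 16
  n_entries at 16 (size 8, align 8) → ends 24
  size at 24 (size 4, align 4) → ends 28
  attrs at 28 (size 1, align 1) → ends 29
  pad 3 to align 8 for version
  version at 32 (size 8, align 8) → ends 40
  offset at 40 (size 8, align 8) → ends 48
  mtime at 48 (size 56, align 8) → ends 104
  total 104 bytes, alignment 8
packed(4) layout:
  crc at 0 (size 1, align 1) → ends 1
  reserved at 1 (size 1, align 1) → ends 2
  signature at 2 (size 1, align 1) → ends 3
  pad 1 to align 4 for blocks
  blocks at 4 (size 8, align 4) → ends 12
  n_entries at 12 (size 8, align 4) → ends 20
  size at 20 (size 4, align 4) → ends 24
  attrs at 24 (size 1, align 1) → ends 25
  pad 3 to align 4 for version
  version at 28 (size 8, align 4) → ends 36
  offset at 36 (size 8, align 4) → ends 44
  mtime at 44 (size 56, align 4) → ends 100
  total 100 bytes, alignment 4
104 − 100 = 4

4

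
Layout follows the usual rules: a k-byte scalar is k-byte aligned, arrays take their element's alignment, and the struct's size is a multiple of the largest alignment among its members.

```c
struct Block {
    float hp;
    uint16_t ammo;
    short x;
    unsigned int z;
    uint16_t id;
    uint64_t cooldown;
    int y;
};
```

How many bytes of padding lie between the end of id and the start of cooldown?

2

hp at 0 (size 4, align 4) → ends 4
ammo at 4 (size 2, align 2) → ends 6
x at 6 (size 2, align 2) → ends 8
z at 8 (size 4, align 4) → ends 12
id at 12 (size 2, align 2) → ends 14
pad 2 to align 8 for cooldown
cooldown at 16 (size 8, align 8) → ends 24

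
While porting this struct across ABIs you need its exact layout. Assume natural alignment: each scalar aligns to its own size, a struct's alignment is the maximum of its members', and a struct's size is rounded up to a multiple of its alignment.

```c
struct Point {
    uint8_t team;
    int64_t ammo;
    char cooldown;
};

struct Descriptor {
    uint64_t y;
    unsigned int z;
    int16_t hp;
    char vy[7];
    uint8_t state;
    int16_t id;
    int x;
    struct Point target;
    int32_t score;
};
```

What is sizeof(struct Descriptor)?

64

Point: 0..1  team  (1B, 1-aligned); 1..8  -- padding (7B); 8..16  ammo  (8B, 8-aligned); 16..17  cooldown  (1B, 1-aligned); 17..24  -- tail padding (7B); sizeof = 24, alignof = 8
0..8  y  (8B, 8-aligned)
8..12  z  (4B, 4-aligned)
12..14  hp  (2B, 2-aligned)
14..21  vy  (7B, 1-aligned)
21..22  state  (1B, 1-aligned)
22..24  id  (2B, 2-aligned)
24..28  x  (4B, 4-aligned)
28..32  -- padding (4B)
32..56  target  (24B, 8-aligned)
56..60  score  (4B, 4-aligned)
60..64  -- tail padding (4B)
sizeof = 64, alignof = 8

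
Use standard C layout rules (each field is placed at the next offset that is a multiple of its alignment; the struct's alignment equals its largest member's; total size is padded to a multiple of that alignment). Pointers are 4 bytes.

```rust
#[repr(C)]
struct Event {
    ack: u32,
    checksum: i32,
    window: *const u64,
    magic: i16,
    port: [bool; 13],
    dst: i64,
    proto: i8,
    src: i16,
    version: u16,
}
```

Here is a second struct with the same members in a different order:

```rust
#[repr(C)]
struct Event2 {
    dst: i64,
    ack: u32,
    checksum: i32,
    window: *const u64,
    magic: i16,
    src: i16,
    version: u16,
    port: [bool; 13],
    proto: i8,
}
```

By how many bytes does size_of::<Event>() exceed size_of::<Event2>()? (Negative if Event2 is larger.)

0..4  ack  (4B, 4-aligned)
4..8  checksum  (4B, 4-aligned)
8..12  window  (4B, 4-aligned)
12..14  magic  (2B, 2-aligned)
14..27  port  (13B, 1-aligned)
27..32  -- padding (5B)
32..40  dst  (8B, 8-aligned)
40..41  proto  (1B, 1-aligned)
41..42  -- padding (1B)
42..44  src  (2B, 2-aligned)
44..46  version  (2B, 2-aligned)
46..48  -- tail padding (2B)
sizeof = 48, alignof = 8
— Event2 —
0..8  dst  (8B, 8-aligned)
8..12  ack  (4B, 4-aligned)
12..16  checksum  (4B, 4-aligned)
16..20  window  (4B, 4-aligned)
20..22  magic  (2B, 2-aligned)
22..24  src  (2B, 2-aligned)
24..26  version  (2B, 2-aligned)
26..39  port  (13B, 1-aligned)
39..40  proto  (1B, 1-aligned)
sizeof = 40, alignof = 8
48 − 40 = 8

8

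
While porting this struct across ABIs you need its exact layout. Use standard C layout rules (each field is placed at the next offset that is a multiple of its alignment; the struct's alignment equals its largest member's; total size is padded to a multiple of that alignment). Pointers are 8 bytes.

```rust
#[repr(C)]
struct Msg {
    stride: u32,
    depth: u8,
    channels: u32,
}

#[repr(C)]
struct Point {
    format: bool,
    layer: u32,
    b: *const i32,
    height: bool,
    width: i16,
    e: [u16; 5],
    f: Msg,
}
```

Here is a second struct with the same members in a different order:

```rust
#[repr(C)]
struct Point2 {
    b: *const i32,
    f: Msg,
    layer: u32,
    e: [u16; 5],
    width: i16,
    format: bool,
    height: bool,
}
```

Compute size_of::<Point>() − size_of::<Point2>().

8

Msg: 0..4  stride  (4B, 4-aligned); 4..5  depth  (1B, 1-aligned); 5..8  -- padding (3B); 8..12  channels  (4B, 4-aligned); sizeof = 12, alignof = 4
0..1  format  (1B, 1-aligned)
1..4  -- padding (3B)
4..8  layer  (4B, 4-aligned)
8..16  b  (8B, 8-aligned)
16..17  height  (1B, 1-aligned)
17..18  -- padding (1B)
18..20  width  (2B, 2-aligned)
20..30  e  (10B, 2-aligned)
30..32  -- padding (2B)
32..44  f  (12B, 4-aligned)
44..48  -- tail padding (4B)
sizeof = 48, alignof = 8
— Point2 —
0..8  b  (8B, 8-aligned)
8..20  f  (12B, 4-aligned)
20..24  layer  (4B, 4-aligned)
24..34  e  (10B, 2-aligned)
34..36  width  (2B, 2-aligned)
36..37  format  (1B, 1-aligned)
37..38  height  (1B, 1-aligned)
38..40  -- tail padding (2B)
sizeof = 40, alignof = 8
48 − 40 = 8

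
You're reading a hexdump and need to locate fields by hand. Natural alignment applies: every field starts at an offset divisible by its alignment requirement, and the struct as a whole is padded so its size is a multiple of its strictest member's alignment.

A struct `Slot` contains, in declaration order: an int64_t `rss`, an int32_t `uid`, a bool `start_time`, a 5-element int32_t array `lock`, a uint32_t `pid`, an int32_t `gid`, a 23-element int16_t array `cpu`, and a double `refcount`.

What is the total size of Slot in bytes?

@0: rss [8B, align 8] → 8
@8: uid [4B, align 4] → 12
@12: start_time [1B, align 1] → 13
+3 pad (align 4)
@16: lock [20B, align 4] → 36
@36: pid [4B, align 4] → 40
@40: gid [4B, align 4] → 44
@44: cpu [46B, align 2] → 90
+6 pad (align 8)
@96: refcount [8B, align 8] → 104
size 104, align 8

104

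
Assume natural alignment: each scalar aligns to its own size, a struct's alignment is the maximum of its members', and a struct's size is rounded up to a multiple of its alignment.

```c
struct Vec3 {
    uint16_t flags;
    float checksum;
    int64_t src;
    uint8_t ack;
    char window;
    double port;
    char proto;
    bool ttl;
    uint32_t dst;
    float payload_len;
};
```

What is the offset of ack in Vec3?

0..2  flags  (2B, 2-aligned)
2..4  -- padding (2B)
4..8  checksum  (4B, 4-aligned)
8..16  src  (8B, 8-aligned)
16..17  ack  (1B, 1-aligned)

16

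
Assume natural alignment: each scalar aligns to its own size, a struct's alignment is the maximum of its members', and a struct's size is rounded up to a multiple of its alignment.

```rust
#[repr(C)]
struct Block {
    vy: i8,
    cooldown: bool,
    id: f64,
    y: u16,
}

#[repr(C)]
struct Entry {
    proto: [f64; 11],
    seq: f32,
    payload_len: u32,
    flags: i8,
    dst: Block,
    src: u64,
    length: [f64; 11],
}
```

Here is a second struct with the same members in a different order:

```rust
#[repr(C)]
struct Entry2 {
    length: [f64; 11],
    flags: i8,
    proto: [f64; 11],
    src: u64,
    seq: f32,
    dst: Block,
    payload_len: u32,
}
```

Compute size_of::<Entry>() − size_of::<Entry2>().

-8

Block: @0: vy [1B, align 1] → 1; @1: cooldown [1B, align 1] → 2; +6 pad (align 8); @8: id [8B, align 8] → 16; @16: y [2B, align 2] → 18; +6 tail pad (align 8); size 24, align 8
@0: proto [88B, align 8] → 88
@88: seq [4B, align 4] → 92
@92: payload_len [4B, align 4] → 96
@96: flags [1B, align 1] → 97
+7 pad (align 8)
@104: dst [24B, align 8] → 128
@128: src [8B, align 8] → 136
@136: length [88B, align 8] → 224
size 224, align 8
— Entry2 —
@0: length [88B, align 8] → 88
@88: flags [1B, align 1] → 89
+7 pad (align 8)
@96: proto [88B, align 8] → 184
@184: src [8B, align 8] → 192
@192: seq [4B, align 4] → 196
+4 pad (align 8)
@200: dst [24B, align 8] → 224
@224: payload_len [4B, align 4] → 228
+4 tail pad (align 8)
size 232, align 8
224 − 232 = -8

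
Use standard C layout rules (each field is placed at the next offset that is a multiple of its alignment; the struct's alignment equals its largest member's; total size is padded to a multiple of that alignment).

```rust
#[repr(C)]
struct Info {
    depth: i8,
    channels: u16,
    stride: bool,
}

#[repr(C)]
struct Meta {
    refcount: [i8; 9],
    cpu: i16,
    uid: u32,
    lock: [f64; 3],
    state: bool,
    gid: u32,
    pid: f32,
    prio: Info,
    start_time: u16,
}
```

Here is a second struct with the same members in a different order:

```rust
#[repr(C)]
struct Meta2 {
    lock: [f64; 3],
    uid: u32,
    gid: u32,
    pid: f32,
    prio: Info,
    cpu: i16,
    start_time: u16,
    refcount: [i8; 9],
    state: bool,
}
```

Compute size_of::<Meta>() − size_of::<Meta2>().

Info: 0..1  depth  (1B, 1-aligned); 1..2  -- padding (1B); 2..4  channels  (2B, 2-aligned); 4..5  stride  (1B, 1-aligned); 5..6  -- tail padding (1B); sizeof = 6, alignof = 2
0..9  refcount  (9B, 1-aligned)
9..10  -- padding (1B)
10..12  cpu  (2B, 2-aligned)
12..16  uid  (4B, 4-aligned)
16..40  lock  (24B, 8-aligned)
40..41  state  (1B, 1-aligned)
41..44  -- padding (3B)
44..48  gid  (4B, 4-aligned)
48..52  pid  (4B, 4-aligned)
52..58  prio  (6B, 2-aligned)
58..60  start_time  (2B, 2-aligned)
60..64  -- tail padding (4B)
sizeof = 64, alignof = 8
— Meta2 —
0..24  lock  (24B, 8-aligned)
24..28  uid  (4B, 4-aligned)
28..32  gid  (4B, 4-aligned)
32..36  pid  (4B, 4-aligned)
36..42  prio  (6B, 2-aligned)
42..44  cpu  (2B, 2-aligned)
44..46  start_time  (2B, 2-aligned)
46..55  refcount  (9B, 1-aligned)
55..56  state  (1B, 1-aligned)
sizeof = 56, alignof = 8
64 − 56 = 8

8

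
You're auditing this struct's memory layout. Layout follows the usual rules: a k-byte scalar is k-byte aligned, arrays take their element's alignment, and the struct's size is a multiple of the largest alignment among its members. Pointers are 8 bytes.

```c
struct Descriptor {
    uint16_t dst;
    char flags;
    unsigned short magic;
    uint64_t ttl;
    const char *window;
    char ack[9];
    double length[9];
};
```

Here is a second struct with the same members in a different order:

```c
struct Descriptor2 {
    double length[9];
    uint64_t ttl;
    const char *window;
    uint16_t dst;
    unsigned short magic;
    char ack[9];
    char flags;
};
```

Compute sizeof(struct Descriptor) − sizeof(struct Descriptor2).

8

@0: dst [2B, align 2] → 2
@2: flags [1B, align 1] → 3
+1 pad (align 2)
@4: magic [2B, align 2] → 6
+2 pad (align 8)
@8: ttl [8B, align 8] → 16
@16: window [8B, align 8] → 24
@24: ack [9B, align 1] → 33
+7 pad (align 8)
@40: length [72B, align 8] → 112
size 112, align 8
— Descriptor2 —
@0: length [72B, align 8] → 72
@72: ttl [8B, align 8] → 80
@80: window [8B, align 8] → 88
@88: dst [2B, align 2] → 90
@90: magic [2B, align 2] → 92
@92: ack [9B, align 1] → 101
@101: flags [1B, align 1] → 102
+2 tail pad (align 8)
size 104, align 8
112 − 104 = 8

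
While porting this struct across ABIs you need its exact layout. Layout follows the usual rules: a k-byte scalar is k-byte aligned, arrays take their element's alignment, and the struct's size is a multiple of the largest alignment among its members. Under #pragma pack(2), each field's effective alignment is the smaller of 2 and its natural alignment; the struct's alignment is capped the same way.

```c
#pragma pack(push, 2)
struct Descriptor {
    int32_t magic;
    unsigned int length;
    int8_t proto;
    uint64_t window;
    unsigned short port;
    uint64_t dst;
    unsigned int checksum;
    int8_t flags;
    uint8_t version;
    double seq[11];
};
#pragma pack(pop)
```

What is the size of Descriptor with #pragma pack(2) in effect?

0..4  magic  (4B, 2-aligned)
4..8  length  (4B, 2-aligned)
8..9  proto  (1B, 1-aligned)
9..10  -- padding (1B)
10..18  window  (8B, 2-aligned)
18..20  port  (2B, 2-aligned)
20..28  dst  (8B, 2-aligned)
28..32  checksum  (4B, 2-aligned)
32..33  flags  (1B, 1-aligned)
33..34  version  (1B, 1-aligned)
34..122  seq  (88B, 2-aligned)
sizeof = 122, alignof = 2

122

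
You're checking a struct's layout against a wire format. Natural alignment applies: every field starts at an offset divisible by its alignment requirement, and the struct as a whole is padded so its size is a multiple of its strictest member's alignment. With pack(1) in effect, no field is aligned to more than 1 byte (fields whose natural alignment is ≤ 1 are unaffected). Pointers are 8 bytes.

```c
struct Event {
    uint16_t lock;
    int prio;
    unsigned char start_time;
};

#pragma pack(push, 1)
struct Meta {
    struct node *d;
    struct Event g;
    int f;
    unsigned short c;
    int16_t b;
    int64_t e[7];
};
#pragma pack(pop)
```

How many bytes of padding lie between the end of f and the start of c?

0

Event: lock at 0 (size 2, align 2) → ends 2; pad 2 to align 4 for prio; prio at 4 (size 4, align 4) → ends 8; start_time at 8 (size 1, align 1) → ends 9; tail pad 3 to reach multiple of 4; total 12 bytes, alignment 4
d at 0 (size 8, align 1) → ends 8
g at 8 (size 12, align 1) → ends 20
f at 20 (size 4, align 1) → ends 24
c at 24 (size 2, align 1) → ends 26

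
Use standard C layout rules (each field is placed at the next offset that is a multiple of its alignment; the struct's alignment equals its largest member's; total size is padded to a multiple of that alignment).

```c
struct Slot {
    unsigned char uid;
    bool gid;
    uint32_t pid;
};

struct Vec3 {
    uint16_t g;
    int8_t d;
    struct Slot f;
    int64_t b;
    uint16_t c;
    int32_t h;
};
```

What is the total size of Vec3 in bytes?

Slot: @0: uid [1B, align 1] → 1; @1: gid [1B, align 1] → 2; +2 pad (align 4); @4: pid [4B, align 4] → 8; size 8, align 4
@0: g [2B, align 2] → 2
@2: d [1B, align 1] → 3
+1 pad (align 4)
@4: f [8B, align 4] → 12
+4 pad (align 8)
@16: b [8B, align 8] → 24
@24: c [2B, align 2] → 26
+2 pad (align 4)
@28: h [4B, align 4] → 32
size 32, align 8

32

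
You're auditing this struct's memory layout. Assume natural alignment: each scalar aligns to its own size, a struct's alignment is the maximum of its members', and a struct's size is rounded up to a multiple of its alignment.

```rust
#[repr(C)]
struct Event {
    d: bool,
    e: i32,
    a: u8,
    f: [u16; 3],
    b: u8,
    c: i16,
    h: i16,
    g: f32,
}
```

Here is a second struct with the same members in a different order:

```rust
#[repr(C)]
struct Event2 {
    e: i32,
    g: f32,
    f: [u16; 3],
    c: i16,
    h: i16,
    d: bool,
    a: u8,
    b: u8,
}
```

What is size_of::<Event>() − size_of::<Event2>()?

4

0..1  d  (1B, 1-aligned)
1..4  -- padding (3B)
4..8  e  (4B, 4-aligned)
8..9  a  (1B, 1-aligned)
9..10  -- padding (1B)
10..16  f  (6B, 2-aligned)
16..17  b  (1B, 1-aligned)
17..18  -- padding (1B)
18..20  c  (2B, 2-aligned)
20..22  h  (2B, 2-aligned)
22..24  -- padding (2B)
24..28  g  (4B, 4-aligned)
sizeof = 28, alignof = 4
— Event2 —
0..4  e  (4B, 4-aligned)
4..8  g  (4B, 4-aligned)
8..14  f  (6B, 2-aligned)
14..16  c  (2B, 2-aligned)
16..18  h  (2B, 2-aligned)
18..19  d  (1B, 1-aligned)
19..20  a  (1B, 1-aligned)
20..21  b  (1B, 1-aligned)
21..24  -- tail padding (3B)
sizeof = 24, alignof = 4
28 − 24 = 4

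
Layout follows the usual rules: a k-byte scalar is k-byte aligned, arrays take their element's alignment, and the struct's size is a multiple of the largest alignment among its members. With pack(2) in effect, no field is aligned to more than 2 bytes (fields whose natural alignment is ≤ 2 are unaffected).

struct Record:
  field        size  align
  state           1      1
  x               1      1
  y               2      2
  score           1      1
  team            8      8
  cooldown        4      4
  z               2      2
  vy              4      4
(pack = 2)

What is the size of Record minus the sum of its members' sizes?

1

state at 0 (size 1, align 1) → ends 1
x at 1 (size 1, align 1) → ends 2
y at 2 (size 2, align 2) → ends 4
score at 4 (size 1, align 1) → ends 5
pad 1 to align 2 for team
team at 6 (size 8, align 2) → ends 14
cooldown at 14 (size 4, align 2) → ends 18
z at 18 (size 2, align 2) → ends 20
vy at 20 (size 4, align 2) → ends 24
total 24 bytes, alignment 2
data bytes 23, size 24 → padding 1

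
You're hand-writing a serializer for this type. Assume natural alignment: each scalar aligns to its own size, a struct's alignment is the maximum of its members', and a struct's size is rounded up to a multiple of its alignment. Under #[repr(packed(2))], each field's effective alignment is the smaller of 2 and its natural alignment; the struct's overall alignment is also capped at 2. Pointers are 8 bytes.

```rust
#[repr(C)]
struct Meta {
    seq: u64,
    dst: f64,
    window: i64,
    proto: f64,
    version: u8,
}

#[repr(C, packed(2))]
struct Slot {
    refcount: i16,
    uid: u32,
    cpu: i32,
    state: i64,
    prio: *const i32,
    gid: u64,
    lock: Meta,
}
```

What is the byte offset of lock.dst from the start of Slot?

Meta: seq at 0 (size 8, align 8) → ends 8; dst at 8 (size 8, align 8) → ends 16; window at 16 (size 8, align 8) → ends 24; proto at 24 (size 8, align 8) → ends 32; version at 32 (size 1, align 1) → ends 33; tail pad 7 to reach multiple of 8; total 40 bytes, alignment 8
refcount at 0 (size 2, align 2) → ends 2
uid at 2 (size 4, align 2) → ends 6
cpu at 6 (size 4, align 2) → ends 10
state at 10 (size 8, align 2) → ends 18
prio at 18 (size 8, align 2) → ends 26
gid at 26 (size 8, align 2) → ends 34
lock at 34 (size 40, align 2) → ends 74
within Meta: dst at 8
34 + 8 = 42

42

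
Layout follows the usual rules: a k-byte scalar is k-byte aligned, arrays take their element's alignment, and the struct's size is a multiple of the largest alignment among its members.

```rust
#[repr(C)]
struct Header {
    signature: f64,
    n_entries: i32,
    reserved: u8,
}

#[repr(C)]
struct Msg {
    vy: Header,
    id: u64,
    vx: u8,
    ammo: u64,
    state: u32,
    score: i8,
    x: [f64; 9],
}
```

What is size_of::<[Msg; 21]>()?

2520

Header: @0: signature [8B, align 8] → 8; @8: n_entries [4B, align 4] → 12; @12: reserved [1B, align 1] → 13; +3 tail pad (align 8); size 16, align 8
@0: vy [16B, align 8] → 16
@16: id [8B, align 8] → 24
@24: vx [1B, align 1] → 25
+7 pad (align 8)
@32: ammo [8B, align 8] → 40
@40: state [4B, align 4] → 44
@44: score [1B, align 1] → 45
+3 pad (align 8)
@48: x [72B, align 8] → 120
size 120, align 8
array of 21: 21 × 120 = 2520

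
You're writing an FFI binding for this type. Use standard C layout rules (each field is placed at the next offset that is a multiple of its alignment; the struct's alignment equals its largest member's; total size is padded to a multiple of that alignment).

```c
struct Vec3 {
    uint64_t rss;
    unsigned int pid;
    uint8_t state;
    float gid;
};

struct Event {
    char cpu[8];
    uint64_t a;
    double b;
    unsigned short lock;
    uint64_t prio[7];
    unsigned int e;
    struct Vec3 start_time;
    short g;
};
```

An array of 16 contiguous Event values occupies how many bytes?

2048

Vec3: 0..8  rss  (8B, 8-aligned); 8..12  pid  (4B, 4-aligned); 12..13  state  (1B, 1-aligned); 13..16  -- padding (3B); 16..20  gid  (4B, 4-aligned); 20..24  -- tail padding (4B); sizeof = 24, alignof = 8
0..8  cpu  (8B, 1-aligned)
8..16  a  (8B, 8-aligned)
16..24  b  (8B, 8-aligned)
24..26  lock  (2B, 2-aligned)
26..32  -- padding (6B)
32..88  prio  (56B, 8-aligned)
88..92  e  (4B, 4-aligned)
92..96  -- padding (4B)
96..120  start_time  (24B, 8-aligned)
120..122  g  (2B, 2-aligned)
122..128  -- tail padding (6B)
sizeof = 128, alignof = 8
array of 16: 16 × 128 = 2048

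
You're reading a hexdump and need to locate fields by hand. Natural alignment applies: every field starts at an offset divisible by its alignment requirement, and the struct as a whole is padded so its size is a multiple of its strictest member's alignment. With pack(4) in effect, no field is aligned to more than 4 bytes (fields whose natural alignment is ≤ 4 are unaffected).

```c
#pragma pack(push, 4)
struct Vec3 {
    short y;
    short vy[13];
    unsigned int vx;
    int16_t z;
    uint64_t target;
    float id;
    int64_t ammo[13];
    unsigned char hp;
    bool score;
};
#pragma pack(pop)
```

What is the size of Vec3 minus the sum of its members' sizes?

y at 0 (size 2, align 2) → ends 2
vy at 2 (size 26, align 2) → ends 28
vx at 28 (size 4, align 4) → ends 32
z at 32 (size 2, align 2) → ends 34
pad 2 to align 4 for target
target at 36 (size 8, align 4) → ends 44
id at 44 (size 4, align 4) → ends 48
ammo at 48 (size 104, align 4) → ends 152
hp at 152 (size 1, align 1) → ends 153
score at 153 (size 1, align 1) → ends 154
tail pad 2 to reach multiple of 4
total 156 bytes, alignment 4
data bytes 152, size 156 → padding 4

4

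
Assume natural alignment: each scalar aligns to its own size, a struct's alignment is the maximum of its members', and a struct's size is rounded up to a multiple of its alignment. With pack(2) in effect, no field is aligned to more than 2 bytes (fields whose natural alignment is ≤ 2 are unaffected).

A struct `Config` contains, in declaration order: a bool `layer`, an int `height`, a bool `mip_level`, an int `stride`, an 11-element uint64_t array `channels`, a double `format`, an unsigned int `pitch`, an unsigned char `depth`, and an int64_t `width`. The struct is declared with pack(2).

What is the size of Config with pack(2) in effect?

122

@0: layer [1B, align 1] → 1
+1 pad (align 2)
@2: height [4B, align 2] → 6
@6: mip_level [1B, align 1] → 7
+1 pad (align 2)
@8: stride [4B, align 2] → 12
@12: channels [88B, align 2] → 100
@100: format [8B, align 2] → 108
@108: pitch [4B, align 2] → 112
@112: depth [1B, align 1] → 113
+1 pad (align 2)
@114: width [8B, align 2] → 122
size 122, align 2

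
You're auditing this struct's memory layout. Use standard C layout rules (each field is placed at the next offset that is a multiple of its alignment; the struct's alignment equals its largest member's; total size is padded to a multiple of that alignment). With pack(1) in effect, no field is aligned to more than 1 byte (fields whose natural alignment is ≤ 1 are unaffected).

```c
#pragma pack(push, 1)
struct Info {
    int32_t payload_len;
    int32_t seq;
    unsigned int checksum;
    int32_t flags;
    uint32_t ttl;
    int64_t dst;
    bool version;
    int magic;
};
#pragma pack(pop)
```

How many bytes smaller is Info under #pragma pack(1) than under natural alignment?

natural layout:
  @0: payload_len [4B, align 4] → 4
  @4: seq [4B, align 4] → 8
  @8: checksum [4B, align 4] → 12
  @12: flags [4B, align 4] → 16
  @16: ttl [4B, align 4] → 20
  +4 pad (align 8)
  @24: dst [8B, align 8] → 32
  @32: version [1B, align 1] → 33
  +3 pad (align 4)
  @36: magic [4B, align 4] → 40
  size 40, align 8
packed(1) layout:
  @0: payload_len [4B, align 1] → 4
  @4: seq [4B, align 1] → 8
  @8: checksum [4B, align 1] → 12
  @12: flags [4B, align 1] → 16
  @16: ttl [4B, align 1] → 20
  @20: dst [8B, align 1] → 28
  @28: version [1B, align 1] → 29
  @29: magic [4B, align 1] → 33
  size 33, align 1
40 − 33 = 7

7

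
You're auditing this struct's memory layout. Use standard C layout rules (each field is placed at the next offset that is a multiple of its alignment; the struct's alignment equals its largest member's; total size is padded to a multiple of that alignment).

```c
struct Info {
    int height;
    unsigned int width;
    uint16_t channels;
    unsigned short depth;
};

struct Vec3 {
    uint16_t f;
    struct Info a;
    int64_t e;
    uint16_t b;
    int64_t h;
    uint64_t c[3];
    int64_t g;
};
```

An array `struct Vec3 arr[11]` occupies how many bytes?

792

Info: height at 0 (size 4, align 4) → ends 4; width at 4 (size 4, align 4) → ends 8; channels at 8 (size 2, align 2) → ends 10; depth at 10 (size 2, align 2) → ends 12; total 12 bytes, alignment 4
f at 0 (size 2, align 2) → ends 2
pad 2 to align 4 for a
a at 4 (size 12, align 4) → ends 16
e at 16 (size 8, align 8) → ends 24
b at 24 (size 2, align 2) → ends 26
pad 6 to align 8 for h
h at 32 (size 8, align 8) → ends 40
c at 40 (size 24, align 8) → ends 64
g at 64 (size 8, align 8) → ends 72
total 72 bytes, alignment 8
array of 11: 11 × 72 = 792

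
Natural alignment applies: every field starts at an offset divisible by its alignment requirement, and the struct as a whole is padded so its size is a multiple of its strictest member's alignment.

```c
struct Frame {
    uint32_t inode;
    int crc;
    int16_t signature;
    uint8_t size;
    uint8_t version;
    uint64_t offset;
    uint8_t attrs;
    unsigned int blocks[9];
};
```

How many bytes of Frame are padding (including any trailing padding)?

7

@0: inode [4B, align 4] → 4
@4: crc [4B, align 4] → 8
@8: signature [2B, align 2] → 10
@10: size [1B, align 1] → 11
@11: version [1B, align 1] → 12
+4 pad (align 8)
@16: offset [8B, align 8] → 24
@24: attrs [1B, align 1] → 25
+3 pad (align 4)
@28: blocks [36B, align 4] → 64
size 64, align 8
data bytes 57, size 64 → padding 7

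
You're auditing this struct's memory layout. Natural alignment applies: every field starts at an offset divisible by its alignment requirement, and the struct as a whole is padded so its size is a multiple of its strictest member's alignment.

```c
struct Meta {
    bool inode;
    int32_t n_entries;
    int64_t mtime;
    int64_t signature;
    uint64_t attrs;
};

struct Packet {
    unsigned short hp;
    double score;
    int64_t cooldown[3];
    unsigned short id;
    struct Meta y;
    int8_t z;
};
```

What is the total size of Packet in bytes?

88

Meta: 0..1  inode  (1B, 1-aligned); 1..4  -- padding (3B); 4..8  n_entries  (4B, 4-aligned); 8..16  mtime  (8B, 8-aligned); 16..24  signature  (8B, 8-aligned); 24..32  attrs  (8B, 8-aligned); sizeof = 32, alignof = 8
0..2  hp  (2B, 2-aligned)
2..8  -- padding (6B)
8..16  score  (8B, 8-aligned)
16..40  cooldown  (24B, 8-aligned)
40..42  id  (2B, 2-aligned)
42..48  -- padding (6B)
48..80  y  (32B, 8-aligned)
80..81  z  (1B, 1-aligned)
81..88  -- tail padding (7B)
sizeof = 88, alignof = 8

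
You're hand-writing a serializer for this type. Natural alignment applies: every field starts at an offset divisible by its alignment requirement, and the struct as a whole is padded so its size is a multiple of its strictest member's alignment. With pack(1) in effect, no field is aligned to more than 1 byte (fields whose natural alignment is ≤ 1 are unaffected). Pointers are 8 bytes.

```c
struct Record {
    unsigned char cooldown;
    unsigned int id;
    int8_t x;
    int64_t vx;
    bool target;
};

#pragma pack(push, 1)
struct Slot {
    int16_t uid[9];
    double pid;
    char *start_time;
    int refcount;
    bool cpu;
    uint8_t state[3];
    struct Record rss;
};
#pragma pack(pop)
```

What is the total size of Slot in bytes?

74 bytes

Record: 0..1  cooldown  (1B, 1-aligned); 1..4  -- padding (3B); 4..8  id  (4B, 4-aligned); 8..9  x  (1B, 1-aligned); 9..16  -- padding (7B); 16..24  vx  (8B, 8-aligned); 24..25  target  (1B, 1-aligned); 25..32  -- tail padding (7B); sizeof = 32, alignof = 8
0..18  uid  (18B, 1-aligned)
18..26  pid  (8B, 1-aligned)
26..34  start_time  (8B, 1-aligned)
34..38  refcount  (4B, 1-aligned)
38..39  cpu  (1B, 1-aligned)
39..42  state  (3B, 1-aligned)
42..74  rss  (32B, 1-aligned)
sizeof = 74, alignof = 1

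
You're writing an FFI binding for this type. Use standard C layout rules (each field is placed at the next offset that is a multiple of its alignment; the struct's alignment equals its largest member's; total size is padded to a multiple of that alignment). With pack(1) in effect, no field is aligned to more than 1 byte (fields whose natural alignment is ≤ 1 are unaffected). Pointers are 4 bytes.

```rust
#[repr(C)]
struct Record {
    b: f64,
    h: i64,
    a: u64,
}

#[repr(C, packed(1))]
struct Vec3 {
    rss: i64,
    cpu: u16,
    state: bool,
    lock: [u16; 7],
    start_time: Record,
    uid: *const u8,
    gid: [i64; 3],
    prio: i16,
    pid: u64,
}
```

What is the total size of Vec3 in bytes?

Record: 0..8  b  (8B, 8-aligned); 8..16  h  (8B, 8-aligned); 16..24  a  (8B, 8-aligned); sizeof = 24, alignof = 8
0..8  rss  (8B, 1-aligned)
8..10  cpu  (2B, 1-aligned)
10..11  state  (1B, 1-aligned)
11..25  lock  (14B, 1-aligned)
25..49  start_time  (24B, 1-aligned)
49..53  uid  (4B, 1-aligned)
53..77  gid  (24B, 1-aligned)
77..79  prio  (2B, 1-aligned)
79..87  pid  (8B, 1-aligned)
sizeof = 87, alignof = 1

87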